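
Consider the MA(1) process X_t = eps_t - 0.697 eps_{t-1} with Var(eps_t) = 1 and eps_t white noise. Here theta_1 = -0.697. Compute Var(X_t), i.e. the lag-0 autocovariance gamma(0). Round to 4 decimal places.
\gamma(0) = 1.4858

For an MA(q) process X_t = eps_t + sum_i theta_i eps_{t-i} with
Var(eps_t) = sigma^2, the variance is
  gamma(0) = sigma^2 * (1 + sum_i theta_i^2).
  sum_i theta_i^2 = (-0.697)^2 = 0.485809.
  gamma(0) = 1 * (1 + 0.485809) = 1 * 1.485809 = 1.485809, which rounds to 1.4858.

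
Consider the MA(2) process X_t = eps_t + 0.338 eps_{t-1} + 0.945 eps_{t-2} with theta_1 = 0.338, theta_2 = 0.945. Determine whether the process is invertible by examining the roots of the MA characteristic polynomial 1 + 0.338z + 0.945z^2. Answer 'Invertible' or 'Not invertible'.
\text{Invertible}

The MA(q) characteristic polynomial is P(z) = 1 + 0.338z + 0.945z^2.
Invertibility requires all roots to lie outside the unit circle, i.e. |z| > 1 for every root.
Set 1 + (0.338) z + (0.945) z^2 = 0, i.e. a z^2 + b z + c = 0 with a = 0.945, b = 0.338, c = 1.
Discriminant D = b^2 - 4ac = (0.338)^2 - 4*(0.945)*1 = 0.114244 - (3.78) = -3.665756.
D < 0, so the roots are the complex-conjugate pair z = (-b +/- i sqrt(-D)) / (2a) = -0.1788 +/- 1.013i.
For a conjugate pair |z|^2 = z * conj(z) = (product of roots) = c/a = 1/(0.945) = 1.058201, so |z| = sqrt(1.058201) = 1.0287 for both roots.
Moduli of all roots: 1.0287, 1.0287.
All moduli strictly greater than 1? Yes.
Verdict: Invertible.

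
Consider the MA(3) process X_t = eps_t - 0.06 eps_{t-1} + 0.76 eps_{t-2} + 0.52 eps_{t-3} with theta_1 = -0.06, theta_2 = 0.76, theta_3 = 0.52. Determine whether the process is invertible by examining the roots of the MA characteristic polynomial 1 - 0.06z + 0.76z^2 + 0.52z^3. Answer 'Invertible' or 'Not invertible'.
\text{Not invertible}

The MA(q) characteristic polynomial is P(z) = 1 - 0.06z + 0.76z^2 + 0.52z^3.
Invertibility requires all roots to lie outside the unit circle, i.e. |z| > 1 for every root.
Degree 3: look for a simple real root z0 first, then factor out (1 - z/z0) and solve the remaining quadratic.
Testing z0 = -2: P(-2) = 1 + (-0.06)(-2) + (0.76)(-2)^2 + (0.52)(-2)^3
  = 1 + (0.12) + (3.04) + (-4.16) = 0.  So z_0 = -2 is a root, |z_0| = 2.
Divide out the factor (1 + 0.5 z) = (1 - z/z0) (since 1/z0 = -0.5):
  P(z) = (1 + 0.5 z)(1 + (-0.56) z + (1.04) z^2)
  [check: z-coef -0.56 - (-0.5) = -0.06; z^2-coef 1.04 - (-0.5)(-0.56) = 0.76; z^3-coef -(-0.5)(1.04) = 0.52.]
Remaining roots from the quadratic factor 1 + (-0.56) z + (1.04) z^2:
  Set 1 + (-0.56) z + (1.04) z^2 = 0, i.e. a z^2 + b z + c = 0 with a = 1.04, b = -0.56, c = 1.
  Discriminant D = b^2 - 4ac = (-0.56)^2 - 4*(1.04)*1 = 0.3136 - (4.16) = -3.8464.
  D < 0, so the roots are the complex-conjugate pair z = (-b +/- i sqrt(-D)) / (2a) = 0.2692 +/- 0.9429i.
  For a conjugate pair |z|^2 = z * conj(z) = (product of roots) = c/a = 1/(1.04) = 0.961538, so |z| = sqrt(0.961538) = 0.9806 for both roots.
Moduli of all roots: 2.0000, 0.9806, 0.9806.
All moduli strictly greater than 1? No.
Verdict: Not invertible.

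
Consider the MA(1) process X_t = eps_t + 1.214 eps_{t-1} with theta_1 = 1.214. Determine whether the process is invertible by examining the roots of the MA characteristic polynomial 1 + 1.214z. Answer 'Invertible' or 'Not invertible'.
\text{Not invertible}

The MA(q) characteristic polynomial is P(z) = 1 + 1.214z.
Invertibility requires all roots to lie outside the unit circle, i.e. |z| > 1 for every root.
This is linear in z: 1 + (1.214) z = 0  =>  z = -1/(1.214) = -0.823723,  |z| = 0.823723.
Moduli of all roots: 0.8237.
All moduli strictly greater than 1? No.
Verdict: Not invertible.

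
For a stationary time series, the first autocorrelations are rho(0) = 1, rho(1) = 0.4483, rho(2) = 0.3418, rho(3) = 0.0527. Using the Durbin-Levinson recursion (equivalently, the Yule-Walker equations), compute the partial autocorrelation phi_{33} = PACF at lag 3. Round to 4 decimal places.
\phi_{33} = -0.1970

The PACF at lag k is phi_{kk}, the last component of the solution
to the Yule-Walker system G_k phi = r_k where
  (G_k)_{ij} = rho(|i - j|), (r_k)_i = rho(i), i,j = 1..k.
Equivalently, Durbin-Levinson gives phi_{kk} iteratively:
  phi_{11} = rho(1)
  phi_{kk} = [rho(k) - sum_{j=1..k-1} phi_{k-1,j} rho(k-j)]
            / [1 - sum_{j=1..k-1} phi_{k-1,j} rho(j)],
  phi_{k,j} = phi_{k-1,j} - phi_{kk} phi_{k-1,k-j},  j = 1..k-1.
Step k = 1:
  phi_11 = rho(1) = 0.4483.
Step k = 2:
  phi_22 = [rho(2) - phi_11 rho(1)] / [1 - phi_11 rho(1)] = [0.3418 - (0.4483)(0.4483)] / [1 - (0.4483)(0.4483)]
         = 0.14082711 / 0.79902711 = 0.176248.
  Update: phi_21 = phi_11 - phi_22 phi_11 = 0.4483 - (0.176248)(0.4483) = 0.369288.
Step k = 3:
  phi_33 = [rho(3) - phi_21 rho(2) - phi_22 rho(1)] / [1 - phi_21 rho(1) - phi_22 rho(2)]
    numerator   = 0.0527 - (0.369288)(0.3418) - (0.176248)(0.4483) = -0.15253469
    denominator = 1 - (0.369288)(0.4483) - (0.176248)(0.3418) = 0.77420658
  phi_33 = -0.15253469 / 0.77420658 = -0.197.
Therefore phi_{33} = -0.1970.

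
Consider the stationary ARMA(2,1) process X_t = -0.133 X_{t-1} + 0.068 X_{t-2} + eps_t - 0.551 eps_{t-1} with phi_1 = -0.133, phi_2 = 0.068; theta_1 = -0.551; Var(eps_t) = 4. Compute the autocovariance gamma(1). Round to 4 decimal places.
\gamma(1) = -3.2200

Multiply the model equation by X_{t-k} and take expectations. With theta_0 = psi_0 = 1 and psi_j the MA(infinity) weights, this gives
  gamma(k) - sum_i phi_i gamma(k-i) = c_k,
  c_k = sigma^2 * sum_{j=k..q} theta_j psi_{j-k}   (c_k = 0 for k > q),
using gamma(-m) = gamma(m).
psi-weights needed (psi_j = theta_j + sum_i phi_i psi_{j-i}):
  psi_1 = theta_1 + phi_1 = -0.551 + (-0.133) = -0.684
Right-hand sides:
  c_0 = sigma^2 (1 + theta_1 psi_1) = 4 * (1 + (-0.551)(-0.684)) = 4 * 1.376884 = 5.507536
  c_1 = sigma^2 theta_1 = 4 * (-0.551) = -2.204
  c_2 = 0
Equations for k = 0, 1, 2 (AR order 2, c_2 = 0):
  (E0) gamma(0) = phi_1 gamma(1) + phi_2 gamma(2) + c_0
  (E1) gamma(1) = phi_1 gamma(0) + phi_2 gamma(1) + c_1
  (E2) gamma(2) = phi_1 gamma(1) + phi_2 gamma(0)
From (E1): gamma(1) = A gamma(0) + B with
  A = phi_1 / (1 - phi_2) = -0.133 / 0.932 = -0.142704,   B = c_1 / (1 - phi_2) = -2.204 / 0.932 = -2.364807.
Insert (E2) into (E0): gamma(0) (1 - phi_2^2) = phi_1 (1 + phi_2) gamma(1) + c_0.
  phi_1 (1 + phi_2) = (-0.133)(1.068) = -0.142044,   1 - phi_2^2 = 0.995376.
Replace gamma(1) by A gamma(0) + B and collect gamma(0):
  gamma(0) [0.995376 - (-0.142044)(-0.142704)] = (-0.142044)(-2.364807) + 5.507536
  gamma(0) * 0.975106 = 5.843443
  gamma(0) = 5.843443 / 0.975106 = 5.992624.
  gamma(1) = A gamma(0) + B = (-0.142704)(5.992624) + (-2.364807) = -3.219978.
Therefore gamma(1) = -3.2200 (to 4 decimal places).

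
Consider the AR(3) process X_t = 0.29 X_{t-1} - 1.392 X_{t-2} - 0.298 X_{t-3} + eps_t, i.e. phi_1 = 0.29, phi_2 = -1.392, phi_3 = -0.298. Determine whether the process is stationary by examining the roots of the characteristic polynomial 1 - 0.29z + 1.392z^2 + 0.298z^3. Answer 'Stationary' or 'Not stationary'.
\text{Not stationary}

The AR(p) characteristic polynomial is P(z) = 1 - 0.29z + 1.392z^2 + 0.298z^3.
Stationarity requires all roots to lie outside the unit circle, i.e. |z| > 1 for every root.
Degree 3: look for a simple real root z0 first, then factor out (1 - z/z0) and solve the remaining quadratic.
Testing z0 = -5: P(-5) = 1 + (-0.29)(-5) + (1.392)(-5)^2 + (0.298)(-5)^3
  = 1 + (1.45) + (34.8) + (-37.25) = 0.  So z_0 = -5 is a root, |z_0| = 5.
Divide out the factor (1 + 0.2 z) = (1 - z/z0) (since 1/z0 = -0.2):
  P(z) = (1 + 0.2 z)(1 + (-0.49) z + (1.49) z^2)
  [check: z-coef -0.49 - (-0.2) = -0.29; z^2-coef 1.49 - (-0.2)(-0.49) = 1.392; z^3-coef -(-0.2)(1.49) = 0.298.]
Remaining roots from the quadratic factor 1 + (-0.49) z + (1.49) z^2:
  Set 1 + (-0.49) z + (1.49) z^2 = 0, i.e. a z^2 + b z + c = 0 with a = 1.49, b = -0.49, c = 1.
  Discriminant D = b^2 - 4ac = (-0.49)^2 - 4*(1.49)*1 = 0.2401 - (5.96) = -5.7199.
  D < 0, so the roots are the complex-conjugate pair z = (-b +/- i sqrt(-D)) / (2a) = 0.1644 +/- 0.8026i.
  For a conjugate pair |z|^2 = z * conj(z) = (product of roots) = c/a = 1/(1.49) = 0.671141, so |z| = sqrt(0.671141) = 0.8192 for both roots.
Moduli of all roots: 5.0000, 0.8192, 0.8192.
All moduli strictly greater than 1? No.
Verdict: Not stationary.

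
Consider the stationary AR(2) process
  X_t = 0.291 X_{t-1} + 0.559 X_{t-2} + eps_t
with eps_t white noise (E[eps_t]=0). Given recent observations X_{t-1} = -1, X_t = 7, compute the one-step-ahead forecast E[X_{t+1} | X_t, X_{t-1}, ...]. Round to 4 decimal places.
E[X_{t+1} \mid \mathcal F_t] = 1.4780

For an AR(p) model X_t = c + sum_i phi_i X_{t-i} + eps_t, the
one-step-ahead conditional mean is
  E[X_{t+1} | X_t, ...] = c + sum_i phi_i X_{t+1-i}.
Substitute known values:
  E[X_{t+1} | ...] = (0.291) * (7) + (0.559) * (-1)
                   = 1.4780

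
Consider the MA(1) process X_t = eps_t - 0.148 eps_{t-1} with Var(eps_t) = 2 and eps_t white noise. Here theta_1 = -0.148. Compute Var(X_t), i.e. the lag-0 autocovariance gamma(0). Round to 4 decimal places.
\gamma(0) = 2.0438

For an MA(q) process X_t = eps_t + sum_i theta_i eps_{t-i} with
Var(eps_t) = sigma^2, the variance is
  gamma(0) = sigma^2 * (1 + sum_i theta_i^2).
  sum_i theta_i^2 = (-0.148)^2 = 0.021904.
  gamma(0) = 2 * (1 + 0.021904) = 2 * 1.021904 = 2.043808, which rounds to 2.0438.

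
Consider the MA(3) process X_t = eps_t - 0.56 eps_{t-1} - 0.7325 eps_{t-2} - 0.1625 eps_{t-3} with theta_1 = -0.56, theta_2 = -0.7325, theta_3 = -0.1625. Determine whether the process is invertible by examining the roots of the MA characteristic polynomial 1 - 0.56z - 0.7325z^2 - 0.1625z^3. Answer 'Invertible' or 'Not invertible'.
\text{Not invertible}

The MA(q) characteristic polynomial is P(z) = 1 - 0.56z - 0.7325z^2 - 0.1625z^3.
Invertibility requires all roots to lie outside the unit circle, i.e. |z| > 1 for every root.
Degree 3: look for a simple real root z0 first, then factor out (1 - z/z0) and solve the remaining quadratic.
Testing z0 = 0.8: P(0.8) = 1 + (-0.56)(0.8) + (-0.7325)(0.8)^2 + (-0.1625)(0.8)^3
  = 1 + (-0.448) + (-0.4688) + (-0.0832) = 0.  So z_0 = 0.8 is a root, |z_0| = 0.8.
Divide out the factor (1 - 1.25 z) = (1 - z/z0) (since 1/z0 = 1.25):
  P(z) = (1 - 1.25 z)(1 + (0.69) z + (0.13) z^2)
  [check: z-coef 0.69 - (1.25) = -0.56; z^2-coef 0.13 - (1.25)(0.69) = -0.7325; z^3-coef -(1.25)(0.13) = -0.1625.]
Remaining roots from the quadratic factor 1 + (0.69) z + (0.13) z^2:
  Set 1 + (0.69) z + (0.13) z^2 = 0, i.e. a z^2 + b z + c = 0 with a = 0.13, b = 0.69, c = 1.
  Discriminant D = b^2 - 4ac = (0.69)^2 - 4*(0.13)*1 = 0.4761 - (0.52) = -0.0439.
  D < 0, so the roots are the complex-conjugate pair z = (-b +/- i sqrt(-D)) / (2a) = -2.6538 +/- 0.8059i.
  For a conjugate pair |z|^2 = z * conj(z) = (product of roots) = c/a = 1/(0.13) = 7.692308, so |z| = sqrt(7.692308) = 2.7735 for both roots.
Moduli of all roots: 0.8000, 2.7735, 2.7735.
All moduli strictly greater than 1? No.
Verdict: Not invertible.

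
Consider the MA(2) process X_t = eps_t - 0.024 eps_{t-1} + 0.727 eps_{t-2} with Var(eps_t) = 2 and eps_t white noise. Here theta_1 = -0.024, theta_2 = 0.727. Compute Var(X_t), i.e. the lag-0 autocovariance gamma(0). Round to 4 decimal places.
\gamma(0) = 3.0582

For an MA(q) process X_t = eps_t + sum_i theta_i eps_{t-i} with
Var(eps_t) = sigma^2, the variance is
  gamma(0) = sigma^2 * (1 + sum_i theta_i^2).
  sum_i theta_i^2 = (-0.024)^2 + (0.727)^2 = 0.000576 + 0.528529 = 0.529105.
  gamma(0) = 2 * (1 + 0.529105) = 2 * 1.529105 = 3.05821, which rounds to 3.0582.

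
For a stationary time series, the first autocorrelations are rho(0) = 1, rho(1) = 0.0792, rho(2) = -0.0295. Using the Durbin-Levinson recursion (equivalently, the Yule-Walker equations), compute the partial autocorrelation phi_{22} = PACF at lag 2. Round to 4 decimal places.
\phi_{22} = -0.0360

The PACF at lag k is phi_{kk}, the last component of the solution
to the Yule-Walker system G_k phi = r_k where
  (G_k)_{ij} = rho(|i - j|), (r_k)_i = rho(i), i,j = 1..k.
Equivalently, Durbin-Levinson gives phi_{kk} iteratively:
  phi_{11} = rho(1)
  phi_{kk} = [rho(k) - sum_{j=1..k-1} phi_{k-1,j} rho(k-j)]
            / [1 - sum_{j=1..k-1} phi_{k-1,j} rho(j)],
  phi_{k,j} = phi_{k-1,j} - phi_{kk} phi_{k-1,k-j},  j = 1..k-1.
Step k = 1:
  phi_11 = rho(1) = 0.0792.
Step k = 2:
  phi_22 = [rho(2) - phi_11 rho(1)] / [1 - phi_11 rho(1)] = [-0.0295 - (0.0792)(0.0792)] / [1 - (0.0792)(0.0792)]
         = -0.03577264 / 0.99372736 = -0.036.
Therefore phi_{22} = -0.0360.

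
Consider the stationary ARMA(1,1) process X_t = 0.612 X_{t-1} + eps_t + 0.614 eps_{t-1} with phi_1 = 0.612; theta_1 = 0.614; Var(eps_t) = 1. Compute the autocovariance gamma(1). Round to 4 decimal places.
\gamma(1) = 2.6967

Multiply the model equation by X_{t-k} and take expectations. With theta_0 = psi_0 = 1 and psi_j the MA(infinity) weights, this gives
  gamma(k) - sum_i phi_i gamma(k-i) = c_k,
  c_k = sigma^2 * sum_{j=k..q} theta_j psi_{j-k}   (c_k = 0 for k > q),
using gamma(-m) = gamma(m).
psi-weights needed (psi_j = theta_j + sum_i phi_i psi_{j-i}):
  psi_1 = theta_1 + phi_1 = 0.614 + (0.612) = 1.226
Right-hand sides:
  c_0 = sigma^2 (1 + theta_1 psi_1) = 1 * (1 + (0.614)(1.226)) = 1 * 1.752764 = 1.752764
  c_1 = sigma^2 theta_1 = 1 * (0.614) = 0.614
  c_2 = 0
Equations for k = 0 and k = 1 (AR order 1):
  gamma(0) = phi_1 gamma(1) + c_0
  gamma(1) = phi_1 gamma(0) + c_1
Substituting the second into the first: gamma(0) (1 - phi_1^2) = c_0 + phi_1 c_1, so
  gamma(0) = (c_0 + phi_1 c_1) / (1 - phi_1^2) = (1.752764 + (0.612)(0.614)) / (1 - (0.612)^2) = 2.128532 / 0.625456 = 3.403168.
  gamma(1) = phi_1 gamma(0) + c_1 = (0.612)(3.403168) + (0.614) = 2.696739.
Therefore gamma(1) = 2.6967 (to 4 decimal places).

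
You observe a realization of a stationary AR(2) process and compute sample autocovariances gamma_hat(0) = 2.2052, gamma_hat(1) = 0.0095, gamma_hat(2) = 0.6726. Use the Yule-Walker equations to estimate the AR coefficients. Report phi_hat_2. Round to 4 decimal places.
\hat\phi_{2} = 0.3050

The Yule-Walker equations for an AR(p) process read, in matrix form,
  Gamma_p phi = r_p,   with   (Gamma_p)_{ij} = gamma(|i - j|),
                       (r_p)_i = gamma(i),   i,j = 1..p.
Substitute the sample gammas (Toeplitz matrix and right-hand side of size 2):
  Gamma_p = [[2.2052, 0.0095], [0.0095, 2.2052]]
  r_p     = [0.0095, 0.6726]
Written out:
  2.2052 phi_1 + 0.0095 phi_2 = 0.0095
  0.0095 phi_1 + 2.2052 phi_2 = 0.6726
Solve by Cramer's rule:
  det = gamma(0)^2 - gamma(1)^2 = (2.2052)^2 - (0.0095)^2 = 4.86290704 - 0.00009025 = 4.86281679
  phi_hat_1 = [gamma(1) gamma(0) - gamma(1) gamma(2)] / det = [(0.0095)(2.2052) - (0.0095)(0.6726)] / 4.86281679 = 0.0145597 / 4.86281679 = 0.003
  phi_hat_2 = [gamma(0) gamma(2) - gamma(1)^2] / det = [(2.2052)(0.6726) - (0.0095)^2] / 4.86281679 = 1.48312727 / 4.86281679 = 0.305
So phi_hat = [0.0030, 0.3050].
Therefore phi_hat_2 = 0.3050.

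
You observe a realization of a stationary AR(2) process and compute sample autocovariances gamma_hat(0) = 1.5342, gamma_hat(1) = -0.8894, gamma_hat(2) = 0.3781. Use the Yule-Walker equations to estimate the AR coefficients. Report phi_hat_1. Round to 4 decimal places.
\hat\phi_{1} = -0.6580

The Yule-Walker equations for an AR(p) process read, in matrix form,
  Gamma_p phi = r_p,   with   (Gamma_p)_{ij} = gamma(|i - j|),
                       (r_p)_i = gamma(i),   i,j = 1..p.
Substitute the sample gammas (Toeplitz matrix and right-hand side of size 2):
  Gamma_p = [[1.5342, -0.8894], [-0.8894, 1.5342]]
  r_p     = [-0.8894, 0.3781]
Written out:
  1.5342 phi_1 - 0.8894 phi_2 = -0.8894
  -0.8894 phi_1 + 1.5342 phi_2 = 0.3781
Solve by Cramer's rule:
  det = gamma(0)^2 - gamma(1)^2 = (1.5342)^2 - (-0.8894)^2 = 2.35376964 - 0.79103236 = 1.56273728
  phi_hat_1 = [gamma(1) gamma(0) - gamma(1) gamma(2)] / det = [(-0.8894)(1.5342) - (-0.8894)(0.3781)] / 1.56273728 = -1.02823534 / 1.56273728 = -0.658
  phi_hat_2 = [gamma(0) gamma(2) - gamma(1)^2] / det = [(1.5342)(0.3781) - (-0.8894)^2] / 1.56273728 = -0.21095134 / 1.56273728 = -0.135
So phi_hat = [-0.6580, -0.1350].
Therefore phi_hat_1 = -0.6580.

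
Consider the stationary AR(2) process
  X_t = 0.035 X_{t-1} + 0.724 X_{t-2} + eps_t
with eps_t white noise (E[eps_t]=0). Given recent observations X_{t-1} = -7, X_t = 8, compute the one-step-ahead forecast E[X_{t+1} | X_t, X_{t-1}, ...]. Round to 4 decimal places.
E[X_{t+1} \mid \mathcal F_t] = -4.7880

For an AR(p) model X_t = c + sum_i phi_i X_{t-i} + eps_t, the
one-step-ahead conditional mean is
  E[X_{t+1} | X_t, ...] = c + sum_i phi_i X_{t+1-i}.
Substitute known values:
  E[X_{t+1} | ...] = (0.035) * (8) + (0.724) * (-7)
                   = -4.7880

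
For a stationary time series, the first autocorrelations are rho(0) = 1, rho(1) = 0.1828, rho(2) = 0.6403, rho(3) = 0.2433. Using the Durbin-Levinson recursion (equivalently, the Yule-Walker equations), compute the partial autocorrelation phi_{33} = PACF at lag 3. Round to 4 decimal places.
\phi_{33} = 0.1451

The PACF at lag k is phi_{kk}, the last component of the solution
to the Yule-Walker system G_k phi = r_k where
  (G_k)_{ij} = rho(|i - j|), (r_k)_i = rho(i), i,j = 1..k.
Equivalently, Durbin-Levinson gives phi_{kk} iteratively:
  phi_{11} = rho(1)
  phi_{kk} = [rho(k) - sum_{j=1..k-1} phi_{k-1,j} rho(k-j)]
            / [1 - sum_{j=1..k-1} phi_{k-1,j} rho(j)],
  phi_{k,j} = phi_{k-1,j} - phi_{kk} phi_{k-1,k-j},  j = 1..k-1.
Step k = 1:
  phi_11 = rho(1) = 0.1828.
Step k = 2:
  phi_22 = [rho(2) - phi_11 rho(1)] / [1 - phi_11 rho(1)] = [0.6403 - (0.1828)(0.1828)] / [1 - (0.1828)(0.1828)]
         = 0.60688416 / 0.96658416 = 0.627865.
  Update: phi_21 = phi_11 - phi_22 phi_11 = 0.1828 - (0.627865)(0.1828) = 0.068026.
Step k = 3:
  phi_33 = [rho(3) - phi_21 rho(2) - phi_22 rho(1)] / [1 - phi_21 rho(1) - phi_22 rho(2)]
    numerator   = 0.2433 - (0.068026)(0.6403) - (0.627865)(0.1828) = 0.08496907
    denominator = 1 - (0.068026)(0.1828) - (0.627865)(0.6403) = 0.58554296
  phi_33 = 0.08496907 / 0.58554296 = 0.1451.
Therefore phi_{33} = 0.1451.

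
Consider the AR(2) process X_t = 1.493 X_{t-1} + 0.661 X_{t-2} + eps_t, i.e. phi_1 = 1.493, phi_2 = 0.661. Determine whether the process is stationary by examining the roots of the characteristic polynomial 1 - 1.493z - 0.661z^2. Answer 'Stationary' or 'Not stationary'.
\text{Not stationary}

The AR(p) characteristic polynomial is P(z) = 1 - 1.493z - 0.661z^2.
Stationarity requires all roots to lie outside the unit circle, i.e. |z| > 1 for every root.
Set 1 + (-1.493) z + (-0.661) z^2 = 0, i.e. a z^2 + b z + c = 0 with a = -0.661, b = -1.493, c = 1.
Discriminant D = b^2 - 4ac = (-1.493)^2 - 4*(-0.661)*1 = 2.229049 - (-2.644) = 4.873049.
D >= 0, so the roots are real: z = (-b +/- sqrt(D)) / (2a) = (1.493 +/- 2.207498) / (-1.322).
  z_1 = (1.493 + 2.207498) / (-1.322) = -2.7992,   |z_1| = 2.7992.
  z_2 = (1.493 - 2.207498) / (-1.322) = 0.5405,   |z_2| = 0.5405.
Moduli of all roots: 2.7992, 0.5405.
All moduli strictly greater than 1? No.
Verdict: Not stationary.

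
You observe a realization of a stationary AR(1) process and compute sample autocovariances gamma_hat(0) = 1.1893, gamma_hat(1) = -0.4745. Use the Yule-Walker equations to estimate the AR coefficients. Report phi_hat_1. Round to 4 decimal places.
\hat\phi_{1} = -0.3990

The Yule-Walker equations for an AR(p) process read, in matrix form,
  Gamma_p phi = r_p,   with   (Gamma_p)_{ij} = gamma(|i - j|),
                       (r_p)_i = gamma(i),   i,j = 1..p.
Substitute the sample gammas (Toeplitz matrix and right-hand side of size 1):
  Gamma_p = [[1.1893]]
  r_p     = [-0.4745]
With p = 1 this is the single equation gamma(0) phi_1 = gamma(1):
  phi_hat_1 = gamma(1) / gamma(0) = -0.4745 / 1.1893 = -0.3990.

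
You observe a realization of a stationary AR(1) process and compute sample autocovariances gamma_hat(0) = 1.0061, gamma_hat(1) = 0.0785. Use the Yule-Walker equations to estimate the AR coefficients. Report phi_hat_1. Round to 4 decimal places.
\hat\phi_{1} = 0.0780

The Yule-Walker equations for an AR(p) process read, in matrix form,
  Gamma_p phi = r_p,   with   (Gamma_p)_{ij} = gamma(|i - j|),
                       (r_p)_i = gamma(i),   i,j = 1..p.
Substitute the sample gammas (Toeplitz matrix and right-hand side of size 1):
  Gamma_p = [[1.0061]]
  r_p     = [0.0785]
With p = 1 this is the single equation gamma(0) phi_1 = gamma(1):
  phi_hat_1 = gamma(1) / gamma(0) = 0.0785 / 1.0061 = 0.0780.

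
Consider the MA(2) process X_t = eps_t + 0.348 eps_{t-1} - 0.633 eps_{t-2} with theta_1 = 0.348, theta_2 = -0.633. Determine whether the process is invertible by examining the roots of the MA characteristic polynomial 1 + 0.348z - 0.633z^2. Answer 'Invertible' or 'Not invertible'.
\text{Invertible}

The MA(q) characteristic polynomial is P(z) = 1 + 0.348z - 0.633z^2.
Invertibility requires all roots to lie outside the unit circle, i.e. |z| > 1 for every root.
Set 1 + (0.348) z + (-0.633) z^2 = 0, i.e. a z^2 + b z + c = 0 with a = -0.633, b = 0.348, c = 1.
Discriminant D = b^2 - 4ac = (0.348)^2 - 4*(-0.633)*1 = 0.121104 - (-2.532) = 2.653104.
D >= 0, so the roots are real: z = (-b +/- sqrt(D)) / (2a) = (-0.348 +/- 1.628835) / (-1.266).
  z_1 = (-0.348 + 1.628835) / (-1.266) = -1.0117,   |z_1| = 1.0117.
  z_2 = (-0.348 - 1.628835) / (-1.266) = 1.5615,   |z_2| = 1.5615.
Moduli of all roots: 1.0117, 1.5615.
All moduli strictly greater than 1? Yes.
Verdict: Invertible.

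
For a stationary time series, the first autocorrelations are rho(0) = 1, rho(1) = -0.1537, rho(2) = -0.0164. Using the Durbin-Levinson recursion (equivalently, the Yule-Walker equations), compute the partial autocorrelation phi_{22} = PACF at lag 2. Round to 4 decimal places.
\phi_{22} = -0.0410

The PACF at lag k is phi_{kk}, the last component of the solution
to the Yule-Walker system G_k phi = r_k where
  (G_k)_{ij} = rho(|i - j|), (r_k)_i = rho(i), i,j = 1..k.
Equivalently, Durbin-Levinson gives phi_{kk} iteratively:
  phi_{11} = rho(1)
  phi_{kk} = [rho(k) - sum_{j=1..k-1} phi_{k-1,j} rho(k-j)]
            / [1 - sum_{j=1..k-1} phi_{k-1,j} rho(j)],
  phi_{k,j} = phi_{k-1,j} - phi_{kk} phi_{k-1,k-j},  j = 1..k-1.
Step k = 1:
  phi_11 = rho(1) = -0.1537.
Step k = 2:
  phi_22 = [rho(2) - phi_11 rho(1)] / [1 - phi_11 rho(1)] = [-0.0164 - (-0.1537)(-0.1537)] / [1 - (-0.1537)(-0.1537)]
         = -0.04002369 / 0.97637631 = -0.041.
Therefore phi_{22} = -0.0410.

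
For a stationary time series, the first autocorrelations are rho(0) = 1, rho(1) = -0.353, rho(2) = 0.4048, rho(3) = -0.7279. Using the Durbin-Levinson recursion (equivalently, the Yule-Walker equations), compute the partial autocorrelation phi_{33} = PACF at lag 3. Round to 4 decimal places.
\phi_{33} = -0.6590

The PACF at lag k is phi_{kk}, the last component of the solution
to the Yule-Walker system G_k phi = r_k where
  (G_k)_{ij} = rho(|i - j|), (r_k)_i = rho(i), i,j = 1..k.
Equivalently, Durbin-Levinson gives phi_{kk} iteratively:
  phi_{11} = rho(1)
  phi_{kk} = [rho(k) - sum_{j=1..k-1} phi_{k-1,j} rho(k-j)]
            / [1 - sum_{j=1..k-1} phi_{k-1,j} rho(j)],
  phi_{k,j} = phi_{k-1,j} - phi_{kk} phi_{k-1,k-j},  j = 1..k-1.
Step k = 1:
  phi_11 = rho(1) = -0.353.
Step k = 2:
  phi_22 = [rho(2) - phi_11 rho(1)] / [1 - phi_11 rho(1)] = [0.4048 - (-0.353)(-0.353)] / [1 - (-0.353)(-0.353)]
         = 0.280191 / 0.875391 = 0.320075.
  Update: phi_21 = phi_11 - phi_22 phi_11 = -0.353 - (0.320075)(-0.353) = -0.240013.
Step k = 3:
  phi_33 = [rho(3) - phi_21 rho(2) - phi_22 rho(1)] / [1 - phi_21 rho(1) - phi_22 rho(2)]
    numerator   = -0.7279 - (-0.240013)(0.4048) - (0.320075)(-0.353) = -0.517756
    denominator = 1 - (-0.240013)(-0.353) - (0.320075)(0.4048) = 0.78570879
  phi_33 = -0.517756 / 0.78570879 = -0.659.
Therefore phi_{33} = -0.6590.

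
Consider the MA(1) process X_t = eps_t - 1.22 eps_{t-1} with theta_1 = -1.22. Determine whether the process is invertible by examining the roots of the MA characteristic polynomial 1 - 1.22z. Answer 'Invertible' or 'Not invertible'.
\text{Not invertible}

The MA(q) characteristic polynomial is P(z) = 1 - 1.22z.
Invertibility requires all roots to lie outside the unit circle, i.e. |z| > 1 for every root.
This is linear in z: 1 + (-1.22) z = 0  =>  z = -1/(-1.22) = 0.819672,  |z| = 0.819672.
Moduli of all roots: 0.8197.
All moduli strictly greater than 1? No.
Verdict: Not invertible.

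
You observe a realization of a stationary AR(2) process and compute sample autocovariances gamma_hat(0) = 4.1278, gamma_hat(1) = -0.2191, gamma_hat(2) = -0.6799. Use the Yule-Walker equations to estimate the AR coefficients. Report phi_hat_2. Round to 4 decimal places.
\hat\phi_{2} = -0.1680

The Yule-Walker equations for an AR(p) process read, in matrix form,
  Gamma_p phi = r_p,   with   (Gamma_p)_{ij} = gamma(|i - j|),
                       (r_p)_i = gamma(i),   i,j = 1..p.
Substitute the sample gammas (Toeplitz matrix and right-hand side of size 2):
  Gamma_p = [[4.1278, -0.2191], [-0.2191, 4.1278]]
  r_p     = [-0.2191, -0.6799]
Written out:
  4.1278 phi_1 - 0.2191 phi_2 = -0.2191
  -0.2191 phi_1 + 4.1278 phi_2 = -0.6799
Solve by Cramer's rule:
  det = gamma(0)^2 - gamma(1)^2 = (4.1278)^2 - (-0.2191)^2 = 17.03873284 - 0.04800481 = 16.99072803
  phi_hat_1 = [gamma(1) gamma(0) - gamma(1) gamma(2)] / det = [(-0.2191)(4.1278) - (-0.2191)(-0.6799)] / 16.99072803 = -1.05336707 / 16.99072803 = -0.062
  phi_hat_2 = [gamma(0) gamma(2) - gamma(1)^2] / det = [(4.1278)(-0.6799) - (-0.2191)^2] / 16.99072803 = -2.85449603 / 16.99072803 = -0.168
So phi_hat = [-0.0620, -0.1680].
Therefore phi_hat_2 = -0.1680.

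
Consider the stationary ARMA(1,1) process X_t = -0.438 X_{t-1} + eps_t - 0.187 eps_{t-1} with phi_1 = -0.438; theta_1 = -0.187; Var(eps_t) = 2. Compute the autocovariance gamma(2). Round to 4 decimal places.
\gamma(2) = 0.7330

Multiply the model equation by X_{t-k} and take expectations. With theta_0 = psi_0 = 1 and psi_j the MA(infinity) weights, this gives
  gamma(k) - sum_i phi_i gamma(k-i) = c_k,
  c_k = sigma^2 * sum_{j=k..q} theta_j psi_{j-k}   (c_k = 0 for k > q),
using gamma(-m) = gamma(m).
psi-weights needed (psi_j = theta_j + sum_i phi_i psi_{j-i}):
  psi_1 = theta_1 + phi_1 = -0.187 + (-0.438) = -0.625
Right-hand sides:
  c_0 = sigma^2 (1 + theta_1 psi_1) = 2 * (1 + (-0.187)(-0.625)) = 2 * 1.116875 = 2.23375
  c_1 = sigma^2 theta_1 = 2 * (-0.187) = -0.374
  c_2 = 0
Equations for k = 0 and k = 1 (AR order 1):
  gamma(0) = phi_1 gamma(1) + c_0
  gamma(1) = phi_1 gamma(0) + c_1
Substituting the second into the first: gamma(0) (1 - phi_1^2) = c_0 + phi_1 c_1, so
  gamma(0) = (c_0 + phi_1 c_1) / (1 - phi_1^2) = (2.23375 + (-0.438)(-0.374)) / (1 - (-0.438)^2) = 2.397562 / 0.808156 = 2.966707.
  gamma(1) = phi_1 gamma(0) + c_1 = (-0.438)(2.966707) + (-0.374) = -1.673418.
For k = 2 (> q): gamma(2) = phi_1 gamma(1) = (-0.438)(-1.673418) = 0.732957.
Therefore gamma(2) = 0.7330 (to 4 decimal places).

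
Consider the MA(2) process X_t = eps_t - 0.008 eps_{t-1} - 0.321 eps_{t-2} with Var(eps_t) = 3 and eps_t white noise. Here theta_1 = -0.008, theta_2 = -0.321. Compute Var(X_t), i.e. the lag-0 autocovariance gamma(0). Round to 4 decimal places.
\gamma(0) = 3.3093

For an MA(q) process X_t = eps_t + sum_i theta_i eps_{t-i} with
Var(eps_t) = sigma^2, the variance is
  gamma(0) = sigma^2 * (1 + sum_i theta_i^2).
  sum_i theta_i^2 = (-0.008)^2 + (-0.321)^2 = 0.000064 + 0.103041 = 0.103105.
  gamma(0) = 3 * (1 + 0.103105) = 3 * 1.103105 = 3.309315, which rounds to 3.3093.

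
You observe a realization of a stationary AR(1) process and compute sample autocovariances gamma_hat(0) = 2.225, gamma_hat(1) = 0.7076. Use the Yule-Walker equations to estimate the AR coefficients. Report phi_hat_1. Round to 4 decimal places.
\hat\phi_{1} = 0.3180

The Yule-Walker equations for an AR(p) process read, in matrix form,
  Gamma_p phi = r_p,   with   (Gamma_p)_{ij} = gamma(|i - j|),
                       (r_p)_i = gamma(i),   i,j = 1..p.
Substitute the sample gammas (Toeplitz matrix and right-hand side of size 1):
  Gamma_p = [[2.225]]
  r_p     = [0.7076]
With p = 1 this is the single equation gamma(0) phi_1 = gamma(1):
  phi_hat_1 = gamma(1) / gamma(0) = 0.7076 / 2.225 = 0.3180.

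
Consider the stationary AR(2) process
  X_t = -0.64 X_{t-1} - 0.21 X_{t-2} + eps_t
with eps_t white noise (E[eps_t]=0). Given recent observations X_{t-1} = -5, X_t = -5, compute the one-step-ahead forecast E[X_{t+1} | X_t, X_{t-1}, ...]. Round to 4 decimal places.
E[X_{t+1} \mid \mathcal F_t] = 4.2500

For an AR(p) model X_t = c + sum_i phi_i X_{t-i} + eps_t, the
one-step-ahead conditional mean is
  E[X_{t+1} | X_t, ...] = c + sum_i phi_i X_{t+1-i}.
Substitute known values:
  E[X_{t+1} | ...] = (-0.64) * (-5) + (-0.21) * (-5)
                   = 4.2500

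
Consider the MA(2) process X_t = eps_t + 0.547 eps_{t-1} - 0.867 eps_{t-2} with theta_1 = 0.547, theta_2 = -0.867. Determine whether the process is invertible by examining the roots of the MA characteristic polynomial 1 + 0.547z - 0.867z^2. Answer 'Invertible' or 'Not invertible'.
\text{Not invertible}

The MA(q) characteristic polynomial is P(z) = 1 + 0.547z - 0.867z^2.
Invertibility requires all roots to lie outside the unit circle, i.e. |z| > 1 for every root.
Set 1 + (0.547) z + (-0.867) z^2 = 0, i.e. a z^2 + b z + c = 0 with a = -0.867, b = 0.547, c = 1.
Discriminant D = b^2 - 4ac = (0.547)^2 - 4*(-0.867)*1 = 0.299209 - (-3.468) = 3.767209.
D >= 0, so the roots are real: z = (-b +/- sqrt(D)) / (2a) = (-0.547 +/- 1.94093) / (-1.734).
  z_1 = (-0.547 + 1.94093) / (-1.734) = -0.8039,   |z_1| = 0.8039.
  z_2 = (-0.547 - 1.94093) / (-1.734) = 1.4348,   |z_2| = 1.4348.
Moduli of all roots: 0.8039, 1.4348.
All moduli strictly greater than 1? No.
Verdict: Not invertible.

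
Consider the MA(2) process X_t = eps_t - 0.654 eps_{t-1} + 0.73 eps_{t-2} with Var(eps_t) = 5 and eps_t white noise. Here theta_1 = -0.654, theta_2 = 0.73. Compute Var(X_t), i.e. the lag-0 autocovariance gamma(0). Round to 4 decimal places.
\gamma(0) = 9.8031

For an MA(q) process X_t = eps_t + sum_i theta_i eps_{t-i} with
Var(eps_t) = sigma^2, the variance is
  gamma(0) = sigma^2 * (1 + sum_i theta_i^2).
  sum_i theta_i^2 = (-0.654)^2 + (0.73)^2 = 0.427716 + 0.5329 = 0.960616.
  gamma(0) = 5 * (1 + 0.960616) = 5 * 1.960616 = 9.80308, which rounds to 9.8031.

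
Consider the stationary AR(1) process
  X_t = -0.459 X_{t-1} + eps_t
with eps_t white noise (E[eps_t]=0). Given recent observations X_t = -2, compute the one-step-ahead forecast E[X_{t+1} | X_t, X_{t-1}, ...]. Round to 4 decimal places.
E[X_{t+1} \mid \mathcal F_t] = 0.9180

For an AR(p) model X_t = c + sum_i phi_i X_{t-i} + eps_t, the
one-step-ahead conditional mean is
  E[X_{t+1} | X_t, ...] = c + sum_i phi_i X_{t+1-i}.
Substitute known values:
  E[X_{t+1} | ...] = (-0.459) * (-2)
                   = 0.9180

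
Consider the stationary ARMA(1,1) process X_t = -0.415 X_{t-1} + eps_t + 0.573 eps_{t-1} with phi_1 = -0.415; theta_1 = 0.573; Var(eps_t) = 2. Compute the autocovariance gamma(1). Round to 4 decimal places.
\gamma(1) = 0.2910

Multiply the model equation by X_{t-k} and take expectations. With theta_0 = psi_0 = 1 and psi_j the MA(infinity) weights, this gives
  gamma(k) - sum_i phi_i gamma(k-i) = c_k,
  c_k = sigma^2 * sum_{j=k..q} theta_j psi_{j-k}   (c_k = 0 for k > q),
using gamma(-m) = gamma(m).
psi-weights needed (psi_j = theta_j + sum_i phi_i psi_{j-i}):
  psi_1 = theta_1 + phi_1 = 0.573 + (-0.415) = 0.158
Right-hand sides:
  c_0 = sigma^2 (1 + theta_1 psi_1) = 2 * (1 + (0.573)(0.158)) = 2 * 1.090534 = 2.181068
  c_1 = sigma^2 theta_1 = 2 * (0.573) = 1.146
  c_2 = 0
Equations for k = 0 and k = 1 (AR order 1):
  gamma(0) = phi_1 gamma(1) + c_0
  gamma(1) = phi_1 gamma(0) + c_1
Substituting the second into the first: gamma(0) (1 - phi_1^2) = c_0 + phi_1 c_1, so
  gamma(0) = (c_0 + phi_1 c_1) / (1 - phi_1^2) = (2.181068 + (-0.415)(1.146)) / (1 - (-0.415)^2) = 1.705478 / 0.827775 = 2.060316.
  gamma(1) = phi_1 gamma(0) + c_1 = (-0.415)(2.060316) + (1.146) = 0.290969.
Therefore gamma(1) = 0.2910 (to 4 decimal places).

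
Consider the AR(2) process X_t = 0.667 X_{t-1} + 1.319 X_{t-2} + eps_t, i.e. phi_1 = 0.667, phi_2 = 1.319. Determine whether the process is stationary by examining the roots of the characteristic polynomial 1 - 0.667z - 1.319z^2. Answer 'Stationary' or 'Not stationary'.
\text{Not stationary}

The AR(p) characteristic polynomial is P(z) = 1 - 0.667z - 1.319z^2.
Stationarity requires all roots to lie outside the unit circle, i.e. |z| > 1 for every root.
Set 1 + (-0.667) z + (-1.319) z^2 = 0, i.e. a z^2 + b z + c = 0 with a = -1.319, b = -0.667, c = 1.
Discriminant D = b^2 - 4ac = (-0.667)^2 - 4*(-1.319)*1 = 0.444889 - (-5.276) = 5.720889.
D >= 0, so the roots are real: z = (-b +/- sqrt(D)) / (2a) = (0.667 +/- 2.391838) / (-2.638).
  z_1 = (0.667 + 2.391838) / (-2.638) = -1.1595,   |z_1| = 1.1595.
  z_2 = (0.667 - 2.391838) / (-2.638) = 0.6538,   |z_2| = 0.6538.
Moduli of all roots: 1.1595, 0.6538.
All moduli strictly greater than 1? No.
Verdict: Not stationary.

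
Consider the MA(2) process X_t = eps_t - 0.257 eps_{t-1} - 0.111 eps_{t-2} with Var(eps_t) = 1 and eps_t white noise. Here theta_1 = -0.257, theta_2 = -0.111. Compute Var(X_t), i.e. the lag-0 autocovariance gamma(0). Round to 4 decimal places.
\gamma(0) = 1.0784

For an MA(q) process X_t = eps_t + sum_i theta_i eps_{t-i} with
Var(eps_t) = sigma^2, the variance is
  gamma(0) = sigma^2 * (1 + sum_i theta_i^2).
  sum_i theta_i^2 = (-0.257)^2 + (-0.111)^2 = 0.066049 + 0.012321 = 0.07837.
  gamma(0) = 1 * (1 + 0.07837) = 1 * 1.07837 = 1.07837, which rounds to 1.0784.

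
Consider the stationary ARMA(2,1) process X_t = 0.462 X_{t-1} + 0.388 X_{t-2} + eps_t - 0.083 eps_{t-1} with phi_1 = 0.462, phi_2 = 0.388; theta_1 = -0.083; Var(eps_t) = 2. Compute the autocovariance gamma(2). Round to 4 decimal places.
\gamma(2) = 3.4301

Multiply the model equation by X_{t-k} and take expectations. With theta_0 = psi_0 = 1 and psi_j the MA(infinity) weights, this gives
  gamma(k) - sum_i phi_i gamma(k-i) = c_k,
  c_k = sigma^2 * sum_{j=k..q} theta_j psi_{j-k}   (c_k = 0 for k > q),
using gamma(-m) = gamma(m).
psi-weights needed (psi_j = theta_j + sum_i phi_i psi_{j-i}):
  psi_1 = theta_1 + phi_1 = -0.083 + (0.462) = 0.379
Right-hand sides:
  c_0 = sigma^2 (1 + theta_1 psi_1) = 2 * (1 + (-0.083)(0.379)) = 2 * 0.968543 = 1.937086
  c_1 = sigma^2 theta_1 = 2 * (-0.083) = -0.166
  c_2 = 0
Equations for k = 0, 1, 2 (AR order 2, c_2 = 0):
  (E0) gamma(0) = phi_1 gamma(1) + phi_2 gamma(2) + c_0
  (E1) gamma(1) = phi_1 gamma(0) + phi_2 gamma(1) + c_1
  (E2) gamma(2) = phi_1 gamma(1) + phi_2 gamma(0)
From (E1): gamma(1) = A gamma(0) + B with
  A = phi_1 / (1 - phi_2) = 0.462 / 0.612 = 0.754902,   B = c_1 / (1 - phi_2) = -0.166 / 0.612 = -0.271242.
Insert (E2) into (E0): gamma(0) (1 - phi_2^2) = phi_1 (1 + phi_2) gamma(1) + c_0.
  phi_1 (1 + phi_2) = (0.462)(1.388) = 0.641256,   1 - phi_2^2 = 0.849456.
Replace gamma(1) by A gamma(0) + B and collect gamma(0):
  gamma(0) [0.849456 - (0.641256)(0.754902)] = (0.641256)(-0.271242) + 1.937086
  gamma(0) * 0.365371 = 1.763151
  gamma(0) = 1.763151 / 0.365371 = 4.82565.
  gamma(1) = A gamma(0) + B = (0.754902)(4.82565) + (-0.271242) = 3.371651.
  gamma(2) = phi_1 gamma(1) + phi_2 gamma(0) = (0.462)(3.371651) + (0.388)(4.82565) = 3.430055.
Therefore gamma(2) = 3.4301 (to 4 decimal places).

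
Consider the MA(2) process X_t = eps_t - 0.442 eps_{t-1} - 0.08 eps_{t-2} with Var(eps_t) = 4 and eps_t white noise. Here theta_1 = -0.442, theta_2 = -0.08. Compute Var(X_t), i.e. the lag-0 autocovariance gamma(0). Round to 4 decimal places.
\gamma(0) = 4.8071

For an MA(q) process X_t = eps_t + sum_i theta_i eps_{t-i} with
Var(eps_t) = sigma^2, the variance is
  gamma(0) = sigma^2 * (1 + sum_i theta_i^2).
  sum_i theta_i^2 = (-0.442)^2 + (-0.08)^2 = 0.195364 + 0.0064 = 0.201764.
  gamma(0) = 4 * (1 + 0.201764) = 4 * 1.201764 = 4.807056, which rounds to 4.8071.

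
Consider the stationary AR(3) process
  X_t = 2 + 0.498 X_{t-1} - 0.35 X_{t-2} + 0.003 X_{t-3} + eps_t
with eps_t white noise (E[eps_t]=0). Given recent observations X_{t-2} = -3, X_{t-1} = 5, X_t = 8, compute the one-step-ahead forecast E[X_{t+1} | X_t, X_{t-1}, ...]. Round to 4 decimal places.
E[X_{t+1} \mid \mathcal F_t] = 4.2250

For an AR(p) model X_t = c + sum_i phi_i X_{t-i} + eps_t, the
one-step-ahead conditional mean is
  E[X_{t+1} | X_t, ...] = c + sum_i phi_i X_{t+1-i}.
Substitute known values:
  E[X_{t+1} | ...] = 2 + (0.498) * (8) + (-0.35) * (5) + (0.003) * (-3)
                   = 4.2250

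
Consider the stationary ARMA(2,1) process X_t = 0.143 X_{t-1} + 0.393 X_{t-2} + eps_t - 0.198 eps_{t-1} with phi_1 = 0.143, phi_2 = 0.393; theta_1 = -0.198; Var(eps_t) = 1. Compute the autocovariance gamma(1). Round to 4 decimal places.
\gamma(1) = -0.0472

Multiply the model equation by X_{t-k} and take expectations. With theta_0 = psi_0 = 1 and psi_j the MA(infinity) weights, this gives
  gamma(k) - sum_i phi_i gamma(k-i) = c_k,
  c_k = sigma^2 * sum_{j=k..q} theta_j psi_{j-k}   (c_k = 0 for k > q),
using gamma(-m) = gamma(m).
psi-weights needed (psi_j = theta_j + sum_i phi_i psi_{j-i}):
  psi_1 = theta_1 + phi_1 = -0.198 + (0.143) = -0.055
Right-hand sides:
  c_0 = sigma^2 (1 + theta_1 psi_1) = 1 * (1 + (-0.198)(-0.055)) = 1 * 1.01089 = 1.01089
  c_1 = sigma^2 theta_1 = 1 * (-0.198) = -0.198
  c_2 = 0
Equations for k = 0, 1, 2 (AR order 2, c_2 = 0):
  (E0) gamma(0) = phi_1 gamma(1) + phi_2 gamma(2) + c_0
  (E1) gamma(1) = phi_1 gamma(0) + phi_2 gamma(1) + c_1
  (E2) gamma(2) = phi_1 gamma(1) + phi_2 gamma(0)
From (E1): gamma(1) = A gamma(0) + B with
  A = phi_1 / (1 - phi_2) = 0.143 / 0.607 = 0.235585,   B = c_1 / (1 - phi_2) = -0.198 / 0.607 = -0.326194.
Insert (E2) into (E0): gamma(0) (1 - phi_2^2) = phi_1 (1 + phi_2) gamma(1) + c_0.
  phi_1 (1 + phi_2) = (0.143)(1.393) = 0.199199,   1 - phi_2^2 = 0.845551.
Replace gamma(1) by A gamma(0) + B and collect gamma(0):
  gamma(0) [0.845551 - (0.199199)(0.235585)] = (0.199199)(-0.326194) + 1.01089
  gamma(0) * 0.798623 = 0.945912
  gamma(0) = 0.945912 / 0.798623 = 1.18443.
  gamma(1) = A gamma(0) + B = (0.235585)(1.18443) + (-0.326194) = -0.047161.
Therefore gamma(1) = -0.0472 (to 4 decimal places).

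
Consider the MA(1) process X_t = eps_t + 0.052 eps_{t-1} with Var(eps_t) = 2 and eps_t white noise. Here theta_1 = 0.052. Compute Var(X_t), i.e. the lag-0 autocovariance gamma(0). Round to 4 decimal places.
\gamma(0) = 2.0054

For an MA(q) process X_t = eps_t + sum_i theta_i eps_{t-i} with
Var(eps_t) = sigma^2, the variance is
  gamma(0) = sigma^2 * (1 + sum_i theta_i^2).
  sum_i theta_i^2 = (0.052)^2 = 0.002704.
  gamma(0) = 2 * (1 + 0.002704) = 2 * 1.002704 = 2.005408, which rounds to 2.0054.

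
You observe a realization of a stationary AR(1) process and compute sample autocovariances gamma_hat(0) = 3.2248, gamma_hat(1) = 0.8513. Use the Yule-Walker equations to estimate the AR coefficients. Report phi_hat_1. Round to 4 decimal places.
\hat\phi_{1} = 0.2640

The Yule-Walker equations for an AR(p) process read, in matrix form,
  Gamma_p phi = r_p,   with   (Gamma_p)_{ij} = gamma(|i - j|),
                       (r_p)_i = gamma(i),   i,j = 1..p.
Substitute the sample gammas (Toeplitz matrix and right-hand side of size 1):
  Gamma_p = [[3.2248]]
  r_p     = [0.8513]
With p = 1 this is the single equation gamma(0) phi_1 = gamma(1):
  phi_hat_1 = gamma(1) / gamma(0) = 0.8513 / 3.2248 = 0.2640.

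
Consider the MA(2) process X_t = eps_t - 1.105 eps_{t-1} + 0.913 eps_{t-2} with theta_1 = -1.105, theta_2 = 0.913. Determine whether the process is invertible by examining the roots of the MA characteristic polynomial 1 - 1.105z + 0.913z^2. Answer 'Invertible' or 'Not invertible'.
\text{Invertible}

The MA(q) characteristic polynomial is P(z) = 1 - 1.105z + 0.913z^2.
Invertibility requires all roots to lie outside the unit circle, i.e. |z| > 1 for every root.
Set 1 + (-1.105) z + (0.913) z^2 = 0, i.e. a z^2 + b z + c = 0 with a = 0.913, b = -1.105, c = 1.
Discriminant D = b^2 - 4ac = (-1.105)^2 - 4*(0.913)*1 = 1.221025 - (3.652) = -2.430975.
D < 0, so the roots are the complex-conjugate pair z = (-b +/- i sqrt(-D)) / (2a) = 0.6051 +/- 0.8539i.
For a conjugate pair |z|^2 = z * conj(z) = (product of roots) = c/a = 1/(0.913) = 1.09529, so |z| = sqrt(1.09529) = 1.0466 for both roots.
Moduli of all roots: 1.0466, 1.0466.
All moduli strictly greater than 1? Yes.
Verdict: Invertible.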